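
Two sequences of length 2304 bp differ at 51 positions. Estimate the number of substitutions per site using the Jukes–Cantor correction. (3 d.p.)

p = 51/2304 ≈ 0.022135.
d = −(3/4) ln(1 − 4p/3) = −0.75 ln(1 − 0.029513) = −0.75 ln(0.970487)
  = −0.75 × (-0.029957) = 0.022468 substitutions/site.

0.022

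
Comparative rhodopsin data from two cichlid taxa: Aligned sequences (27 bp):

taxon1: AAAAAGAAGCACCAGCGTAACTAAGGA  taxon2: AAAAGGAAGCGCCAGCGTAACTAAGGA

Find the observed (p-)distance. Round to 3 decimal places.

0.074

The sequences differ at 2 of 27 positions (sites 5, 11).
p = 2/27 = 0.074074… ≈ 0.074 (to 3 d.p.).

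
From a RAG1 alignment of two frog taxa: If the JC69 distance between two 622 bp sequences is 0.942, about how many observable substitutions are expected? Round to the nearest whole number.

334

Invert JC69: p = (3/4)(1 − e^(−4d/3)) = 0.75 × (1 − e^(-1.256)) = 0.75 × (1 − 0.284791) = 0.536407.
Expected differing sites = pL ≈ 0.536407 × 622 = 333.645154 ≈ 334.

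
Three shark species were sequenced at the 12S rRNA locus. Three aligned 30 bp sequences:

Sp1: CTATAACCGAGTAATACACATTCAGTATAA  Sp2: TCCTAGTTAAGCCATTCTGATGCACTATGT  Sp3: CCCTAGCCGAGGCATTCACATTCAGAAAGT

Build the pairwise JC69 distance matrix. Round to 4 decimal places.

Sp1–Sp2: 16/30 sites differ → p ≈ 0.533333, d = −0.75 ln(1 − 0.711111) = 0.931285 ≈ 0.9313.
Sp1–Sp3: 10/30 sites differ → p ≈ 0.333333, d = −0.75 ln(1 − 0.444444) = 0.440839 ≈ 0.4408.
Sp2–Sp3: 11/30 sites differ → p ≈ 0.366667, d = −0.75 ln(1 − 0.488889) = 0.503376 ≈ 0.5034.

d(Sp1,Sp2) = 0.9313, d(Sp1,Sp3) = 0.4408, d(Sp2,Sp3) = 0.5034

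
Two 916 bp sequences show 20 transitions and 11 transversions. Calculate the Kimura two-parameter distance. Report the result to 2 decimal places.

0.03

P = 20/916 ≈ 0.021834 and Q = 11/916 ≈ 0.012009.
Under the Kimura two-parameter model, d = −½ ln(1 − 2P − Q) − ¼ ln(1 − 2Q).
1 − 2P − Q = 0.944323, giving −½ ln(0.944323) = 0.028644.
1 − 2Q = 0.975982, giving −¼ ln(0.975982) = 0.006078.
d = 0.028644 + 0.006078 = 0.034722.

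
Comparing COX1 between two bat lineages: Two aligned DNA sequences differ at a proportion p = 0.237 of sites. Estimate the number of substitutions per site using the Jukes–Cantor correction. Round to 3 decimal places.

d = −(3/4) ln(1 − 4p/3) = −0.75 ln(1 − 0.316) = −0.75 ln(0.684)
  = −0.75 × (-0.379797) = 0.284848 substitutions/site.

0.285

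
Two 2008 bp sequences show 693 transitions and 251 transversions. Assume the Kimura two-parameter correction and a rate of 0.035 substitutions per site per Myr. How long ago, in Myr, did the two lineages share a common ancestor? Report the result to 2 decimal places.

13.09

P = 693/2008 ≈ 0.34512 and Q = 251/2008 = 0.125.
Under the Kimura two-parameter model, d = −½ ln(1 − 2P − Q) − ¼ ln(1 − 2Q).
1 − 2P − Q = 0.18476, giving −½ ln(0.18476) = 0.844349.
1 − 2Q = 0.75, giving −¼ ln(0.75) = 0.071921.
d = 0.844349 + 0.071921 = 0.916270.
Under a molecular clock d = 2μt, so t = d/(2μ) = 0.916270 / (2 × 0.035) = 13.09 Myr.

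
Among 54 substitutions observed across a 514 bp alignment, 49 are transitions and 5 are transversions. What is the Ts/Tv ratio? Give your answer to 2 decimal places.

R = 49/5 = 9.80.

9.80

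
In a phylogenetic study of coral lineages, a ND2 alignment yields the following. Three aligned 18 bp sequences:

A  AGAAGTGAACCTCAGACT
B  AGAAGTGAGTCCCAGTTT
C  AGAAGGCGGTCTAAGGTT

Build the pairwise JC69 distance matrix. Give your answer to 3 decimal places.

A–B: 5/18 sites differ → p ≈ 0.277778, d = −0.75 ln(1 − 0.370371) = 0.346968 ≈ 0.347.
A–C: 8/18 sites differ → p ≈ 0.444444, d = −0.75 ln(1 − 0.592592) = 0.673455 ≈ 0.673.
B–C: 6/18 sites differ → p ≈ 0.333333, d = −0.75 ln(1 − 0.444444) = 0.440839 ≈ 0.441.

d(A,B) = 0.347, d(A,C) = 0.673, d(B,C) = 0.441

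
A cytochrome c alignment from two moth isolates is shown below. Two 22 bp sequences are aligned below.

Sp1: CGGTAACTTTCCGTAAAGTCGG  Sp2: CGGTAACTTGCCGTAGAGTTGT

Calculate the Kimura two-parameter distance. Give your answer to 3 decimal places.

Of 22 sites, 2 differences are transitions and 2 are transversions, so P = 2/22 ≈ 0.090909 and Q = 2/22 ≈ 0.090909.
Under the Kimura two-parameter model, d = −½ ln(1 − 2P − Q) − ¼ ln(1 − 2Q).
1 − 2P − Q = 0.727273, giving −½ ln(0.727273) = 0.159227.
1 − 2Q = 0.818182, giving −¼ ln(0.818182) = 0.050168.
d = 0.159227 + 0.050168 = 0.209395.

0.209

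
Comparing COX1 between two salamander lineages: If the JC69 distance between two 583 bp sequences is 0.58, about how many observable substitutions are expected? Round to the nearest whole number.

235

Invert JC69: p = (3/4)(1 − e^(−4d/3)) = 0.75 × (1 − e^(-0.773333)) = 0.75 × (1 − 0.461472) = 0.403896.
Expected differing sites = pL ≈ 0.403896 × 583 = 235.471368 ≈ 235.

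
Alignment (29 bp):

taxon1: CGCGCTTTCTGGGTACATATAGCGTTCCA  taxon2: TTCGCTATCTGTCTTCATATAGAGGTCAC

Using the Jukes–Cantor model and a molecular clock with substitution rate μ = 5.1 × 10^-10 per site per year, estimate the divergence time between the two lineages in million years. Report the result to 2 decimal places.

452.77

The sequences differ at 10 of 29 sites (1, 2, 7, 12, 13, 15, 23, 25, 28, 29), so p = 10/29 ≈ 0.344828.
d = −(3/4) ln(1 − 4p/3) = −0.75 ln(1 − 0.459771) = −0.75 ln(0.540229)
  = −0.75 × (-0.615762) = 0.461822 substitutions/site.
Under a molecular clock d = 2μt, so t = d/(2μ) = 0.461822 / (2 × 5.1 × 10^-10) = 452.77 million years.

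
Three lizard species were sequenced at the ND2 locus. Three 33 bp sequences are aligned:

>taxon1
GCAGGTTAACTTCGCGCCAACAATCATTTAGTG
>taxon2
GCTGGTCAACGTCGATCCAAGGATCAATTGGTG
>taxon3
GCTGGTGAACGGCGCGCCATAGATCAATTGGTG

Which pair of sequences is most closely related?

taxon2 and taxon3

taxon1–taxon2: 9/33 differ, p = 0.273, d = 0.339.
taxon1–taxon3: 9/33 differ, p = 0.273, d = 0.339.
taxon2–taxon3: 6/33 differ, p = 0.182, d = 0.208.
The smallest distance is between taxon2 and taxon3.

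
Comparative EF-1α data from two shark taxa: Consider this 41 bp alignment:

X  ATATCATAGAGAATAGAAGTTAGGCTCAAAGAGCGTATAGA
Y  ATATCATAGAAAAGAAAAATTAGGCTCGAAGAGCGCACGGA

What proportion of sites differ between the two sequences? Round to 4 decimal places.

The sequences differ at 8 of 41 positions (sites 11, 14, 16, 19, 28, 36, 38, 39).
p = 8/41 = 0.195121… ≈ 0.1951 (to 4 d.p.).

0.1951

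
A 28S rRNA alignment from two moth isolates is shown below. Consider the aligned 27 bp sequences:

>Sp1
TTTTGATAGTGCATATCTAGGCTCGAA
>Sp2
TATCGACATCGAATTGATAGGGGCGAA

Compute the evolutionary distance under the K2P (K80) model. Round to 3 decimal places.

Of 27 sites, 3 differences are transitions and 8 are transversions, so P = 3/27 ≈ 0.111111 and Q = 8/27 ≈ 0.296296.
Under the Kimura two-parameter model, d = −½ ln(1 − 2P − Q) − ¼ ln(1 − 2Q).
1 − 2P − Q = 0.481482, giving −½ ln(0.481482) = 0.365443.
1 − 2Q = 0.407408, giving −¼ ln(0.407408) = 0.224485.
d = 0.365443 + 0.224485 = 0.589928.

0.590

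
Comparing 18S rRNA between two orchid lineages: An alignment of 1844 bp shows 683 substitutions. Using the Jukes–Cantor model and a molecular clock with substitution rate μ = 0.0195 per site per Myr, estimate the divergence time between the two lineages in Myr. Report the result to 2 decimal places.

13.09

p = 683/1844 ≈ 0.37039.
d = −(3/4) ln(1 − 4p/3) = −0.75 ln(1 − 0.493853) = −0.75 ln(0.506147)
  = −0.75 × (-0.680928) = 0.510696 substitutions/site.
Under a molecular clock d = 2μt, so t = d/(2μ) = 0.510696 / (2 × 0.0195) = 13.09 Myr.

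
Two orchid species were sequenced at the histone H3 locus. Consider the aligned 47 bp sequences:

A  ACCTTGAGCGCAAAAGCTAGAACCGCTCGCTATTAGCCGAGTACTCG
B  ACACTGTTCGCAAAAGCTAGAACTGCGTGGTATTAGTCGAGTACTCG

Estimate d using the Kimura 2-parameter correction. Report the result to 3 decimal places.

0.222

Of 47 sites, 4 differences are transitions and 5 are transversions, so P = 4/47 ≈ 0.085106 and Q = 5/47 ≈ 0.106383.
Under the Kimura two-parameter model, d = −½ ln(1 − 2P − Q) − ¼ ln(1 − 2Q).
1 − 2P − Q = 0.723405, giving −½ ln(0.723405) = 0.161893.
1 − 2Q = 0.787234, giving −¼ ln(0.787234) = 0.059807.
d = 0.161893 + 0.059807 = 0.221700.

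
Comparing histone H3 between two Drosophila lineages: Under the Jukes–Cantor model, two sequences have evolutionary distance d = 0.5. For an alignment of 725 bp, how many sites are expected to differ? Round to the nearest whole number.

265

Invert JC69: p = (3/4)(1 − e^(−4d/3)) = 0.75 × (1 − e^(-0.666667)) = 0.75 × (1 − 0.513417) = 0.364937.
Expected differing sites = pL ≈ 0.364937 × 725 = 264.579325 ≈ 265.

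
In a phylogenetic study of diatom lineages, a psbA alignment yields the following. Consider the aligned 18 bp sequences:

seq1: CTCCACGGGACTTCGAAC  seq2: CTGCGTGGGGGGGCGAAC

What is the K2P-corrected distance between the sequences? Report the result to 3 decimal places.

Of 18 sites, 3 differences are transitions and 4 are transversions, so P = 3/18 ≈ 0.166667 and Q = 4/18 ≈ 0.222222.
Under the Kimura two-parameter model, d = −½ ln(1 − 2P − Q) − ¼ ln(1 − 2Q).
1 − 2P − Q = 0.444444, giving −½ ln(0.444444) = 0.405466.
1 − 2Q = 0.555556, giving −¼ ln(0.555556) = 0.146946.
d = 0.405466 + 0.146946 = 0.552412.

0.552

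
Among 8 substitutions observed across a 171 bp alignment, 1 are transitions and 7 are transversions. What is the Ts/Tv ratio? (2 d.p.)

0.14

R = 1/7 = 0.142857… ≈ 0.14 (to 2 d.p.).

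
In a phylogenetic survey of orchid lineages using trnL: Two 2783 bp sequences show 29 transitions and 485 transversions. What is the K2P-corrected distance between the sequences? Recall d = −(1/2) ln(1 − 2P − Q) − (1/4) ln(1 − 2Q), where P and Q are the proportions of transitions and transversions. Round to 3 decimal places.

P = 29/2783 ≈ 0.01042 and Q = 485/2783 ≈ 0.174272.
Under the Kimura two-parameter model, d = −½ ln(1 − 2P − Q) − ¼ ln(1 − 2Q).
1 − 2P − Q = 0.804888, giving −½ ln(0.804888) = 0.108526.
1 − 2Q = 0.651456, giving −¼ ln(0.651456) = 0.107136.
d = 0.108526 + 0.107136 = 0.215662.

0.216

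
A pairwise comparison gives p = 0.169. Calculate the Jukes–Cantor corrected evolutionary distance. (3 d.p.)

0.191

d = −(3/4) ln(1 − 4p/3) = −0.75 ln(1 − 0.225333) = −0.75 ln(0.774667)
  = −0.75 × (-0.255322) = 0.191492 substitutions/site.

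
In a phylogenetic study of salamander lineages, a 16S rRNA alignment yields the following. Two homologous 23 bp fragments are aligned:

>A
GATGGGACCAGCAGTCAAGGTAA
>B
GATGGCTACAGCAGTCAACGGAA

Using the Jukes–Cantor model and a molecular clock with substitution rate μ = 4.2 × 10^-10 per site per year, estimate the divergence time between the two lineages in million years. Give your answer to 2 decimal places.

305.61

The sequences differ at 5 of 23 sites (6, 7, 8, 19, 21), so p = 5/23 ≈ 0.217391.
d = −(3/4) ln(1 − 4p/3) = −0.75 ln(1 − 0.289855) = −0.75 ln(0.710145)
  = −0.75 × (-0.342286) = 0.256715 substitutions/site.
Under a molecular clock d = 2μt, so t = d/(2μ) = 0.256715 / (2 × 4.2 × 10^-10) = 305.61 million years.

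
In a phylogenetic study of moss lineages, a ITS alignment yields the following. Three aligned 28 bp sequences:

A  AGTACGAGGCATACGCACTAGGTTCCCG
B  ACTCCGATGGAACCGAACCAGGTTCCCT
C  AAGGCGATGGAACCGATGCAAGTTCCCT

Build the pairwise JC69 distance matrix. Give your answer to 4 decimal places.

d(A,B) = 0.4197, d(A,C) = 0.7238, d(B,C) = 0.2524

A–B: 9/28 sites differ → p ≈ 0.321429, d = −0.75 ln(1 − 0.428572) = 0.419713 ≈ 0.4197.
A–C: 13/28 sites differ → p ≈ 0.464286, d = −0.75 ln(1 − 0.619048) = 0.723811 ≈ 0.7238.
B–C: 6/28 sites differ → p ≈ 0.214286, d = −0.75 ln(1 − 0.285715) = 0.252355 ≈ 0.2524.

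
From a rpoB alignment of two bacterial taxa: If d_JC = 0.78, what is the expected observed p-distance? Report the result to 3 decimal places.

0.485

p = (3/4)(1 − e^(−4d/3)) = 0.75 × (1 − e^(-1.04)) = 0.75 × (1 − 0.353455) = 0.484909.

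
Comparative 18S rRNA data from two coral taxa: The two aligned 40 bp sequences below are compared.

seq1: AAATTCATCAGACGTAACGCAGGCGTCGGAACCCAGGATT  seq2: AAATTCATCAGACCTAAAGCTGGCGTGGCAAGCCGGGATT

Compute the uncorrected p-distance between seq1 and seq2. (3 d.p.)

The sequences differ at 7 of 40 positions (sites 14, 18, 21, 27, 29, 32, 35).
p = 7/40 = 0.175.

0.175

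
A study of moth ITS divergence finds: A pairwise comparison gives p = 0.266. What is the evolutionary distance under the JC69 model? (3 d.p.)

0.328

d = −(3/4) ln(1 − 4p/3) = −0.75 ln(1 − 0.354667) = −0.75 ln(0.645333)
  = −0.75 × (-0.437989) = 0.328492 substitutions/site.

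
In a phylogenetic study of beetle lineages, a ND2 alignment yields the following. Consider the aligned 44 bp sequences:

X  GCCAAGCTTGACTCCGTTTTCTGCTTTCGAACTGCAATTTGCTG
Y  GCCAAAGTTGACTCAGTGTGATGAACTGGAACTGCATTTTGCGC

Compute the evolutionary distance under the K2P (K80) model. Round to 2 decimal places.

0.38

Of 44 sites, 2 differences are transitions and 11 are transversions, so P = 2/44 ≈ 0.045455 and Q = 11/44 = 0.25.
Under the Kimura two-parameter model, d = −½ ln(1 − 2P − Q) − ¼ ln(1 − 2Q).
1 − 2P − Q = 0.65909, giving −½ ln(0.65909) = 0.208448.
1 − 2Q = 0.5, giving −¼ ln(0.5) = 0.173287.
d = 0.208448 + 0.173287 = 0.381735.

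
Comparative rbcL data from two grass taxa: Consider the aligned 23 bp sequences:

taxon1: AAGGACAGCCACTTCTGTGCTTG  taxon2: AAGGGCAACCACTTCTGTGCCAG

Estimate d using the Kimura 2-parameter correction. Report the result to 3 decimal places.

Of 23 sites, 3 differences are transitions and 1 are transversions, so P = 3/23 ≈ 0.130435 and Q = 1/23 ≈ 0.043478.
Under the Kimura two-parameter model, d = −½ ln(1 − 2P − Q) − ¼ ln(1 − 2Q).
1 − 2P − Q = 0.695652, giving −½ ln(0.695652) = 0.181453.
1 − 2Q = 0.913044, giving −¼ ln(0.913044) = 0.022743.
d = 0.181453 + 0.022743 = 0.204196.

0.204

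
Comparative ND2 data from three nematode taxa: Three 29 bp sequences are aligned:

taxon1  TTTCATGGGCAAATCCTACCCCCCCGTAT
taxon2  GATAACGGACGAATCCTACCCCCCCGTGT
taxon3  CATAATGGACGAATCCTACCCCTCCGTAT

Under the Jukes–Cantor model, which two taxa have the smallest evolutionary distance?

taxon1–taxon2: 7/29 differ, p = 0.241, d = 0.291.
taxon1–taxon3: 6/29 differ, p = 0.207, d = 0.242.
taxon2–taxon3: 4/29 differ, p = 0.138, d = 0.152.
The smallest distance is between taxon2 and taxon3.

taxon2 and taxon3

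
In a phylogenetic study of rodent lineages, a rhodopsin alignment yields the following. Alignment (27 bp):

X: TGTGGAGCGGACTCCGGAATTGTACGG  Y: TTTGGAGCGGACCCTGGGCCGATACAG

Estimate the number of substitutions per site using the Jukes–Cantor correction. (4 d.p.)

The sequences differ at 9 of 27 sites (2, 13, 15, 18, 19, 20, 21, 22, 26), so p = 9/27 ≈ 0.333333.
d = −(3/4) ln(1 − 4p/3) = −0.75 ln(1 − 0.444444) = −0.75 ln(0.555556)
  = −0.75 × (-0.587786) = 0.440840 substitutions/site.

0.4408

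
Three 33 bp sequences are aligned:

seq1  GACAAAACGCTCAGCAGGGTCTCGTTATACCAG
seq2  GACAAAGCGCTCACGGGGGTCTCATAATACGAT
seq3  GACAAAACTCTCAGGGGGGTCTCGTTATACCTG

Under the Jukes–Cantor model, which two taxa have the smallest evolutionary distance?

seq1 and seq3

seq1–seq2: 8/33 differ, p = 0.242, d = 0.293.
seq1–seq3: 4/33 differ, p = 0.121, d = 0.132.
seq2–seq3: 8/33 differ, p = 0.242, d = 0.293.
The smallest distance is between seq1 and seq3.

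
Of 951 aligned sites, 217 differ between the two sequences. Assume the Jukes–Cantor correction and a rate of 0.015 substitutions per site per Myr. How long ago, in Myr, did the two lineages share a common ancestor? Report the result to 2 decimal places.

9.07

p = 217/951 ≈ 0.228181.
d = −(3/4) ln(1 − 4p/3) = −0.75 ln(1 − 0.304241) = −0.75 ln(0.695759)
  = −0.75 × (-0.362752) = 0.272064 substitutions/site.
Under a molecular clock d = 2μt, so t = d/(2μ) = 0.272064 / (2 × 0.015) = 9.07 Myr.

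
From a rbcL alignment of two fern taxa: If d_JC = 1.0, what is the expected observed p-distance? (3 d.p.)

0.552

p = (3/4)(1 − e^(−4d/3)) = 0.75 × (1 − e^(-1.333333)) = 0.75 × (1 − 0.263597) = 0.552302.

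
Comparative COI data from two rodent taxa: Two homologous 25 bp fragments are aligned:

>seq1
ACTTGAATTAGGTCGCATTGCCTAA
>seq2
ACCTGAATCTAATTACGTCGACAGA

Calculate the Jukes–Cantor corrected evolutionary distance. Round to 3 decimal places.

0.766

The sequences differ at 12 of 25 sites, so p = 12/25 = 0.48.
d = −(3/4) ln(1 − 4p/3) = −0.75 ln(1 − 0.64) = −0.75 ln(0.36)
  = −0.75 × (-1.021651) = 0.766238 substitutions/site.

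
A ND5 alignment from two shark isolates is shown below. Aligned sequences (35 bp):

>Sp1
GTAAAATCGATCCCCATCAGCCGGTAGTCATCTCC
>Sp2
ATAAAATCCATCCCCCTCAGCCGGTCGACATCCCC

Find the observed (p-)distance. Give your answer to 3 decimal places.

0.171

The sequences differ at 6 of 35 positions (sites 1, 9, 16, 26, 28, 33).
p = 6/35 = 0.171428… ≈ 0.171 (to 3 d.p.).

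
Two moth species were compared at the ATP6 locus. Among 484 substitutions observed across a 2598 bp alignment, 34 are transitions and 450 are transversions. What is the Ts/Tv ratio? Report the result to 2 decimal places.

R = 34/450 = 0.075555… ≈ 0.08 (to 2 d.p.).

0.08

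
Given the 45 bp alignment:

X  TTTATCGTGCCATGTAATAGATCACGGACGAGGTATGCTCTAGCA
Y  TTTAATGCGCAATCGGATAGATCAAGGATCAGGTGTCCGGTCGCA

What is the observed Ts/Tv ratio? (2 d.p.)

0.50

Transitions are A↔G and C↔T; transversions are all other mismatches.
Transitions: 5. Transversions: 10.
R = 5/10 = 0.50.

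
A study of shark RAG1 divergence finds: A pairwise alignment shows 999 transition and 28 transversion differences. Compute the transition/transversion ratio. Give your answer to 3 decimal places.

35.679

R = 999/28 = 35.678571… ≈ 35.679 (to 3 d.p.).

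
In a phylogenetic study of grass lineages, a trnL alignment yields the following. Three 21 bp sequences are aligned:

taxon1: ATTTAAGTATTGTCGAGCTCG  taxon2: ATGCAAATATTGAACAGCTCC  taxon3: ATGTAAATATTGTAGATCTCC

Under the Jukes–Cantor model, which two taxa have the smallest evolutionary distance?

taxon2 and taxon3

taxon1–taxon2: 7/21 differ, p = 0.333, d = 0.441.
taxon1–taxon3: 5/21 differ, p = 0.238, d = 0.286.
taxon2–taxon3: 4/21 differ, p = 0.190, d = 0.220.
The smallest distance is between taxon2 and taxon3.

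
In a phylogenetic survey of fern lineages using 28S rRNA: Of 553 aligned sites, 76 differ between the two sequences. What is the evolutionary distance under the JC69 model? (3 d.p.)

0.152

p = 76/553 ≈ 0.137432.
d = −(3/4) ln(1 − 4p/3) = −0.75 ln(1 − 0.183243) = −0.75 ln(0.816757)
  = −0.75 × (-0.202414) = 0.151811 substitutions/site.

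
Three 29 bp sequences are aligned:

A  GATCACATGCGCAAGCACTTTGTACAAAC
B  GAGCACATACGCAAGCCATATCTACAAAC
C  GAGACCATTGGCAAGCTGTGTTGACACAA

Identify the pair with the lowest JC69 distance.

A–B: 6/29 differ, p = 0.207, d = 0.242.
A–C: 12/29 differ, p = 0.414, d = 0.602.
B–C: 11/29 differ, p = 0.379, d = 0.529.
The smallest distance is between A and B.

A and B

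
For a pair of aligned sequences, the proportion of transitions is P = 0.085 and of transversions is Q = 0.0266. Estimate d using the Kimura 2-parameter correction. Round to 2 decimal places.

0.12

Under the Kimura two-parameter model, d = −½ ln(1 − 2P − Q) − ¼ ln(1 − 2Q).
1 − 2P − Q = 0.8034, giving −½ ln(0.8034) = 0.109451.
1 − 2Q = 0.9468, giving −¼ ln(0.9468) = 0.013667.
d = 0.109451 + 0.013667 = 0.123118.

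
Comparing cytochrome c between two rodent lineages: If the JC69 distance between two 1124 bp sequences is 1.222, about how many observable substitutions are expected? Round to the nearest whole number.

Invert JC69: p = (3/4)(1 − e^(−4d/3)) = 0.75 × (1 − e^(-1.629333)) = 0.75 × (1 − 0.196060) = 0.602955.
Expected differing sites = pL ≈ 0.602955 × 1124 = 677.72142 ≈ 678.

678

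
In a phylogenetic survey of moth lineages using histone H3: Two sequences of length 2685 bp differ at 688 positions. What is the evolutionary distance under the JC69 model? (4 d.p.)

p = 688/2685 ≈ 0.256238.
d = −(3/4) ln(1 − 4p/3) = −0.75 ln(1 − 0.341651) = −0.75 ln(0.658349)
  = −0.75 × (-0.418020) = 0.313515 substitutions/site.

0.3135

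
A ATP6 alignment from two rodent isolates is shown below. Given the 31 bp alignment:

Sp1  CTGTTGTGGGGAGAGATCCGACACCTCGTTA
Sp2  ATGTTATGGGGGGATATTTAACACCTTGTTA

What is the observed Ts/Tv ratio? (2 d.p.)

3.00

Transitions are A↔G and C↔T; transversions are all other mismatches.
Transitions: 6. Transversions: 2.
R = 6/2 = 3.00.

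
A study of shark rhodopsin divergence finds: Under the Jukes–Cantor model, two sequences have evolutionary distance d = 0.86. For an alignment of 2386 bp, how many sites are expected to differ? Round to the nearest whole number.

1221

Invert JC69: p = (3/4)(1 − e^(−4d/3)) = 0.75 × (1 − e^(-1.146667)) = 0.75 × (1 − 0.317694) = 0.511730.
Expected differing sites = pL ≈ 0.511730 × 2386 = 1220.98778 ≈ 1221.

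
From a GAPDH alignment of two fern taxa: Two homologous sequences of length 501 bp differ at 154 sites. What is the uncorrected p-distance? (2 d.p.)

p = 154/501 = 0.307385… ≈ 0.31 (to 2 d.p.).

0.31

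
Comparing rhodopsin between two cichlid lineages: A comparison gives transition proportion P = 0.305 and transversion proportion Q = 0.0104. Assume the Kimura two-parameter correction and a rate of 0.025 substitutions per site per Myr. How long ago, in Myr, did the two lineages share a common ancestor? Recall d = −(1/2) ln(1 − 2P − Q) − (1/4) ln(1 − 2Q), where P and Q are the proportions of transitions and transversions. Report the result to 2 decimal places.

Under the Kimura two-parameter model, d = −½ ln(1 − 2P − Q) − ¼ ln(1 − 2Q).
1 − 2P − Q = 0.3796, giving −½ ln(0.3796) = 0.484319.
1 − 2Q = 0.9792, giving −¼ ln(0.9792) = 0.005255.
d = 0.484319 + 0.005255 = 0.489574.
Under a molecular clock d = 2μt, so t = d/(2μ) = 0.489574 / (2 × 0.025) = 9.79 Myr.

9.79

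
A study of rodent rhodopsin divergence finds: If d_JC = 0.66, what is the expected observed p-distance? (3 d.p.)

0.439

p = (3/4)(1 − e^(−4d/3)) = 0.75 × (1 − e^(-0.88)) = 0.75 × (1 − 0.414783) = 0.438913.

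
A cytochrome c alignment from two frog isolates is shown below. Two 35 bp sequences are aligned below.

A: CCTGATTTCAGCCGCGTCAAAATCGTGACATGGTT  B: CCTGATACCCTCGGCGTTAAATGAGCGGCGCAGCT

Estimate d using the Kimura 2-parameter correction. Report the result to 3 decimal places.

0.663

Of 35 sites, 8 differences are transitions and 7 are transversions, so P = 8/35 ≈ 0.228571 and Q = 7/35 = 0.2.
Under the Kimura two-parameter model, d = −½ ln(1 − 2P − Q) − ¼ ln(1 − 2Q).
1 − 2P − Q = 0.342858, giving −½ ln(0.342858) = 0.535219.
1 − 2Q = 0.6, giving −¼ ln(0.6) = 0.127706.
d = 0.535219 + 0.127706 = 0.662925.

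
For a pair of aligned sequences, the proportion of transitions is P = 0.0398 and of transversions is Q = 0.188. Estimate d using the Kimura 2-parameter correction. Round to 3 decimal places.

0.274

Under the Kimura two-parameter model, d = −½ ln(1 − 2P − Q) − ¼ ln(1 − 2Q).
1 − 2P − Q = 0.7324, giving −½ ln(0.7324) = 0.155714.
1 − 2Q = 0.624, giving −¼ ln(0.624) = 0.117901.
d = 0.155714 + 0.117901 = 0.273615.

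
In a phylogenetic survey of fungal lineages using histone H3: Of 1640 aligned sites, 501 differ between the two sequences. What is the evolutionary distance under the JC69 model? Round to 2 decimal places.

p = 501/1640 ≈ 0.305488.
d = −(3/4) ln(1 − 4p/3) = −0.75 ln(1 − 0.407317) = −0.75 ln(0.592683)
  = −0.75 × (-0.523096) = 0.392322 substitutions/site.

0.39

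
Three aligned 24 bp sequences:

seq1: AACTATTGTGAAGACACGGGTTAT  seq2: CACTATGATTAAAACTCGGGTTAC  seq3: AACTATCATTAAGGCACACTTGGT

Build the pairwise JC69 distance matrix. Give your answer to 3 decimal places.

seq1–seq2: 7/24 sites differ → p ≈ 0.291667, d = −0.75 ln(1 − 0.388889) = 0.369358 ≈ 0.369.
seq1–seq3: 9/24 sites differ → p = 0.375, d = −0.75 ln(1 − 0.5) = 0.519860 ≈ 0.520.
seq2–seq3: 11/24 sites differ → p ≈ 0.458333, d = −0.75 ln(1 − 0.611111) = 0.708346 ≈ 0.708.

d(seq1,seq2) = 0.369, d(seq1,seq3) = 0.520, d(seq2,seq3) = 0.708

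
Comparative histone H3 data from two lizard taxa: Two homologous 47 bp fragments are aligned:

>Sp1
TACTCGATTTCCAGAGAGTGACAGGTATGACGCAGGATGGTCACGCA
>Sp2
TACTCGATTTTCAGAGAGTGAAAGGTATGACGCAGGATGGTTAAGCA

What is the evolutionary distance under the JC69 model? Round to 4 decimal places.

0.0903

The sequences differ at 4 of 47 sites (11, 22, 42, 44), so p = 4/47 ≈ 0.085106.
d = −(3/4) ln(1 − 4p/3) = −0.75 ln(1 − 0.113475) = −0.75 ln(0.886525)
  = −0.75 × (-0.120446) = 0.090335 substitutions/site.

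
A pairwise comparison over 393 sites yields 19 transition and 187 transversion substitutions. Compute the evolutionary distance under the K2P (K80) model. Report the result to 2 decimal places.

1.18

P = 19/393 ≈ 0.048346 and Q = 187/393 ≈ 0.475827.
Under the Kimura two-parameter model, d = −½ ln(1 − 2P − Q) − ¼ ln(1 − 2Q).
1 − 2P − Q = 0.427481, giving −½ ln(0.427481) = 0.424923.
1 − 2Q = 0.048346, giving −¼ ln(0.048346) = 0.757343.
d = 0.424923 + 0.757343 = 1.182266.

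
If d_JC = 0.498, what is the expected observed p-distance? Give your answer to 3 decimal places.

p = (3/4)(1 − e^(−4d/3)) = 0.75 × (1 − e^(-0.664)) = 0.75 × (1 − 0.514788) = 0.363909.

0.364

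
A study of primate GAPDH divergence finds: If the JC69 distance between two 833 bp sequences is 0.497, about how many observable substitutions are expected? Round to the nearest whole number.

Invert JC69: p = (3/4)(1 − e^(−4d/3)) = 0.75 × (1 − e^(-0.662667)) = 0.75 × (1 − 0.515475) = 0.363394.
Expected differing sites = pL ≈ 0.363394 × 833 = 302.707202 ≈ 303.

303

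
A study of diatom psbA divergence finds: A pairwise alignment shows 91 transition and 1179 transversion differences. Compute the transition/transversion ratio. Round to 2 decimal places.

R = 91/1179 = 0.077184… ≈ 0.08 (to 2 d.p.).

0.08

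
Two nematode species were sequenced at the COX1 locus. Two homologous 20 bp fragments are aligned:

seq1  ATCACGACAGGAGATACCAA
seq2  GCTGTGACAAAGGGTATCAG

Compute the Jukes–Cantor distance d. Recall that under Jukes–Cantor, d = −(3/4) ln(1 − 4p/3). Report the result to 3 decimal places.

0.991

The sequences differ at 11 of 20 sites, so p = 11/20 = 0.55.
d = −(3/4) ln(1 − 4p/3) = −0.75 ln(1 − 0.733333) = −0.75 ln(0.266667)
  = −0.75 × (-1.321755) = 0.991316 substitutions/site.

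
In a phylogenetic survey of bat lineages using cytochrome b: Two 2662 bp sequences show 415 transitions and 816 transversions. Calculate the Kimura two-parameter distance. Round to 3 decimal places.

0.719

P = 415/2662 ≈ 0.155898 and Q = 816/2662 ≈ 0.306536.
Under the Kimura two-parameter model, d = −½ ln(1 − 2P − Q) − ¼ ln(1 − 2Q).
1 − 2P − Q = 0.381668, giving −½ ln(0.381668) = 0.481602.
1 − 2Q = 0.386928, giving −¼ ln(0.386928) = 0.237379.
d = 0.481602 + 0.237379 = 0.718981.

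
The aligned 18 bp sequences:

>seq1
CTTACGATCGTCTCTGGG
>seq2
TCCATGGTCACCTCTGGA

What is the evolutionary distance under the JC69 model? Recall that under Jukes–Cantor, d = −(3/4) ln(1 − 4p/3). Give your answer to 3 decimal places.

The sequences differ at 8 of 18 sites (1, 2, 3, 5, 7, 10, 11, 18), so p = 8/18 ≈ 0.444444.
d = −(3/4) ln(1 − 4p/3) = −0.75 ln(1 − 0.592592) = −0.75 ln(0.407408)
  = −0.75 × (-0.897940) = 0.673455 substitutions/site.

0.673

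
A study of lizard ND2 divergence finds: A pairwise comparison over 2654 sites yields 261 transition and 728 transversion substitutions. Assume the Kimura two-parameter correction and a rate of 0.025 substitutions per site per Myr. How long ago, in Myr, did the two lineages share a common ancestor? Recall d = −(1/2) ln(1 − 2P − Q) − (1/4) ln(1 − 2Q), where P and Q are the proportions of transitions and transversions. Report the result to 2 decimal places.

10.34

P = 261/2654 ≈ 0.098342 and Q = 728/2654 ≈ 0.274303.
Under the Kimura two-parameter model, d = −½ ln(1 − 2P − Q) − ¼ ln(1 − 2Q).
1 − 2P − Q = 0.529013, giving −½ ln(0.529013) = 0.318371.
1 − 2Q = 0.451394, giving −¼ ln(0.451394) = 0.198854.
d = 0.318371 + 0.198854 = 0.517225.
Under a molecular clock d = 2μt, so t = d/(2μ) = 0.517225 / (2 × 0.025) = 10.34 Myr.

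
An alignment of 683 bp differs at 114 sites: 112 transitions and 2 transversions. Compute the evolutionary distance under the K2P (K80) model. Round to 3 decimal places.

P = 112/683 ≈ 0.163982 and Q = 2/683 ≈ 0.002928.
Under the Kimura two-parameter model, d = −½ ln(1 − 2P − Q) − ¼ ln(1 − 2Q).
1 − 2P − Q = 0.669108, giving −½ ln(0.669108) = 0.200905.
1 − 2Q = 0.994144, giving −¼ ln(0.994144) = 0.001468.
d = 0.200905 + 0.001468 = 0.202373.

0.202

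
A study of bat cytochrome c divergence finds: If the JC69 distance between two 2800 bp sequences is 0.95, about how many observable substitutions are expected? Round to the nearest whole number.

1508

Invert JC69: p = (3/4)(1 − e^(−4d/3)) = 0.75 × (1 − e^(-1.266667)) = 0.75 × (1 − 0.281769) = 0.538673.
Expected differing sites = pL ≈ 0.538673 × 2800 = 1508.2844 ≈ 1508.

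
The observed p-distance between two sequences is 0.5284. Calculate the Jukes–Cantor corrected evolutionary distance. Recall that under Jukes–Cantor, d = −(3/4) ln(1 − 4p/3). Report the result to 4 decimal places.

d = −(3/4) ln(1 − 4p/3) = −0.75 ln(1 − 0.704533) = −0.75 ln(0.295467)
  = −0.75 × (-1.219198) = 0.914399 substitutions/site.

0.9144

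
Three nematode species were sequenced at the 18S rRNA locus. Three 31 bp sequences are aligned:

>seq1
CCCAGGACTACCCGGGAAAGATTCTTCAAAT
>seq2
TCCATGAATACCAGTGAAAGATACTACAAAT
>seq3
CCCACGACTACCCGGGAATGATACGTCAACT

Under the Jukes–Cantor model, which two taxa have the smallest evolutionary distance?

seq1 and seq3

seq1–seq2: 7/31 differ, p = 0.226, d = 0.269.
seq1–seq3: 5/31 differ, p = 0.161, d = 0.182.
seq2–seq3: 9/31 differ, p = 0.290, d = 0.367.
The smallest distance is between seq1 and seq3.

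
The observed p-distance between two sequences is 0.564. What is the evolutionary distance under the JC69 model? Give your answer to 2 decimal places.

d = −(3/4) ln(1 − 4p/3) = −0.75 ln(1 − 0.752) = −0.75 ln(0.248)
  = −0.75 × (-1.394327) = 1.045745 substitutions/site.

1.05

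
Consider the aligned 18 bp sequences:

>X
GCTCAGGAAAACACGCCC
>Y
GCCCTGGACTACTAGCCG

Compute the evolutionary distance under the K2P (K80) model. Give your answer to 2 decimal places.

Of 18 sites, 1 differences are transitions and 6 are transversions, so P = 1/18 ≈ 0.055556 and Q = 6/18 ≈ 0.333333.
Under the Kimura two-parameter model, d = −½ ln(1 − 2P − Q) − ¼ ln(1 − 2Q).
1 − 2P − Q = 0.555555, giving −½ ln(0.555555) = 0.293894.
1 − 2Q = 0.333334, giving −¼ ln(0.333334) = 0.274653.
d = 0.293894 + 0.274653 = 0.568547.

0.57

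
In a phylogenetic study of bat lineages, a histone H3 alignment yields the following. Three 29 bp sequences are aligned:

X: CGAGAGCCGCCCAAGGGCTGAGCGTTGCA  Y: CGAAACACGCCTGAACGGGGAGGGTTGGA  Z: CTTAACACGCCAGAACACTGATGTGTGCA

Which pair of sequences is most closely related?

Y and Z

X–Y: 11/29 differ, p = 0.379, d = 0.529.
X–Z: 14/29 differ, p = 0.483, d = 0.774.
Y–Z: 10/29 differ, p = 0.345, d = 0.462.
The smallest distance is between Y and Z.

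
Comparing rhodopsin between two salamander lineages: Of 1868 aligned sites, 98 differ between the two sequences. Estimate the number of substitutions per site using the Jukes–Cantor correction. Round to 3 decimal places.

0.054

p = 98/1868 ≈ 0.052463.
d = −(3/4) ln(1 − 4p/3) = −0.75 ln(1 − 0.069951) = −0.75 ln(0.930049)
  = −0.75 × (-0.072518) = 0.054389 substitutions/site.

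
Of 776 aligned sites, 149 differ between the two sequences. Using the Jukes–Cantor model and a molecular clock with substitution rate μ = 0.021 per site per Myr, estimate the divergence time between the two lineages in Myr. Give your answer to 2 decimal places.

5.28

p = 149/776 ≈ 0.19201.
d = −(3/4) ln(1 − 4p/3) = −0.75 ln(1 − 0.256013) = −0.75 ln(0.743987)
  = −0.75 × (-0.295732) = 0.221799 substitutions/site.
Under a molecular clock d = 2μt, so t = d/(2μ) = 0.221799 / (2 × 0.021) = 5.28 Myr.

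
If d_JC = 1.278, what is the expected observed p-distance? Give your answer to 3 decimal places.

0.614

p = (3/4)(1 − e^(−4d/3)) = 0.75 × (1 − e^(-1.704)) = 0.75 × (1 − 0.181954) = 0.613535.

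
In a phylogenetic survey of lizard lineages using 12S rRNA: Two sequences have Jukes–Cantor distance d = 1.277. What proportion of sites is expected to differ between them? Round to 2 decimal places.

0.61

p = (3/4)(1 − e^(−4d/3)) = 0.75 × (1 − e^(-1.702667)) = 0.75 × (1 − 0.182197) = 0.613352.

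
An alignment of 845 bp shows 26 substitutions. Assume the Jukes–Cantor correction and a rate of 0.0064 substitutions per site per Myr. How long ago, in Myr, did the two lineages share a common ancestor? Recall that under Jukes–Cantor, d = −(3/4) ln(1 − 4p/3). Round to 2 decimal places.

p = 26/845 ≈ 0.030769.
d = −(3/4) ln(1 − 4p/3) = −0.75 ln(1 − 0.041025) = −0.75 ln(0.958975)
  = −0.75 × (-0.041890) = 0.031418 substitutions/site.
Under a molecular clock d = 2μt, so t = d/(2μ) = 0.031418 / (2 × 0.0064) = 2.45 Myr.

2.45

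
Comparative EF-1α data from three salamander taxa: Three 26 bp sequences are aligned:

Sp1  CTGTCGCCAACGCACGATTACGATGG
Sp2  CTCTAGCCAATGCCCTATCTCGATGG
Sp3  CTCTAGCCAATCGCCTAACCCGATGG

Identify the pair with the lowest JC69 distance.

Sp1–Sp2: 7/26 differ, p = 0.269, d = 0.334.
Sp1–Sp3: 10/26 differ, p = 0.385, d = 0.539.
Sp2–Sp3: 4/26 differ, p = 0.154, d = 0.172.
The smallest distance is between Sp2 and Sp3.

Sp2 and Sp3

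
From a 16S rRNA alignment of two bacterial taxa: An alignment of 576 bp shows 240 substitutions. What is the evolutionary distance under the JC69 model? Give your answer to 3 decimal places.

p = 240/576 ≈ 0.416667.
d = −(3/4) ln(1 − 4p/3) = −0.75 ln(1 − 0.555556) = −0.75 ln(0.444444)
  = −0.75 × (-0.810931) = 0.608198 substitutions/site.

0.608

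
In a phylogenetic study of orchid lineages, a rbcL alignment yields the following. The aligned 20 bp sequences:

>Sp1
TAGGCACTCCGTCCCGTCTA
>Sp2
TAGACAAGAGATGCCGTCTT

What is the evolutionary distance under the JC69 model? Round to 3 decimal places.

The sequences differ at 8 of 20 sites (4, 7, 8, 9, 10, 11, 13, 20), so p = 8/20 = 0.4.
d = −(3/4) ln(1 − 4p/3) = −0.75 ln(1 − 0.533333) = −0.75 ln(0.466667)
  = −0.75 × (-0.762139) = 0.571604 substitutions/site.

0.572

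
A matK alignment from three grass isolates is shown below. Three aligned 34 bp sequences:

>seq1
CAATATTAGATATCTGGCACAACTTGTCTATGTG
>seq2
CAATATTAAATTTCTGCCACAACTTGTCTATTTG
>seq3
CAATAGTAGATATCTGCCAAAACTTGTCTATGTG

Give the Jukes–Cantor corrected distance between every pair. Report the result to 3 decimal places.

d(seq1,seq2) = 0.128, d(seq1,seq3) = 0.094, d(seq2,seq3) = 0.164

seq1–seq2: 4/34 sites differ → p ≈ 0.117647, d = −0.75 ln(1 − 0.156863) = 0.127969 ≈ 0.128.
seq1–seq3: 3/34 sites differ → p ≈ 0.088235, d = −0.75 ln(1 − 0.117647) = 0.093872 ≈ 0.094.
seq2–seq3: 5/34 sites differ → p ≈ 0.147059, d = −0.75 ln(1 − 0.196079) = 0.163691 ≈ 0.164.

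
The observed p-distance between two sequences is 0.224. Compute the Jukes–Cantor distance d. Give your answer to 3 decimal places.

d = −(3/4) ln(1 − 4p/3) = −0.75 ln(1 − 0.298667) = −0.75 ln(0.701333)
  = −0.75 × (-0.354772) = 0.266079 substitutions/site.

0.266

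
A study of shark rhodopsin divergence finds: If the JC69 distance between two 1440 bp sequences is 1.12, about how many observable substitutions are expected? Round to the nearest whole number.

Invert JC69: p = (3/4)(1 − e^(−4d/3)) = 0.75 × (1 − e^(-1.493333)) = 0.75 × (1 − 0.224623) = 0.581533.
Expected differing sites = pL ≈ 0.581533 × 1440 = 837.40752 ≈ 837.

837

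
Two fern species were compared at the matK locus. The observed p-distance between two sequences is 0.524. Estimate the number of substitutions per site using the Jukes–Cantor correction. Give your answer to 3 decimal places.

d = −(3/4) ln(1 − 4p/3) = −0.75 ln(1 − 0.698667) = −0.75 ln(0.301333)
  = −0.75 × (-1.199539) = 0.899654 substitutions/site.

0.900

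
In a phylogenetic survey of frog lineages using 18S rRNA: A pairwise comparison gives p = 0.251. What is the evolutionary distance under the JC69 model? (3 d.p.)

d = −(3/4) ln(1 − 4p/3) = −0.75 ln(1 − 0.334667) = −0.75 ln(0.665333)
  = −0.75 × (-0.407468) = 0.305601 substitutions/site.

0.306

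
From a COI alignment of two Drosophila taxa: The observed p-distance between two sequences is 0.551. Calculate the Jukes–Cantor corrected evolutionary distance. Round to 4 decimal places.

d = −(3/4) ln(1 − 4p/3) = −0.75 ln(1 − 0.734667) = −0.75 ln(0.265333)
  = −0.75 × (-1.326770) = 0.995078 substitutions/site.

0.9951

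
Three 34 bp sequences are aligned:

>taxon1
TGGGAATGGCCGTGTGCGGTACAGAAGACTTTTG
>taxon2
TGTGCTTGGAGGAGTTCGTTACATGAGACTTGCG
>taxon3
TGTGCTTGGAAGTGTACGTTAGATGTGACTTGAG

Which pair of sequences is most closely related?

taxon2 and taxon3

taxon1–taxon2: 12/34 differ, p = 0.353, d = 0.477.
taxon1–taxon3: 13/34 differ, p = 0.382, d = 0.535.
taxon2–taxon3: 6/34 differ, p = 0.176, d = 0.201.
The smallest distance is between taxon2 and taxon3.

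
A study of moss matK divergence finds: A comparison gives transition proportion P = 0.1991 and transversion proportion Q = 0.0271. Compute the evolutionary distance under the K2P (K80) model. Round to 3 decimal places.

Under the Kimura two-parameter model, d = −½ ln(1 − 2P − Q) − ¼ ln(1 − 2Q).
1 − 2P − Q = 0.5747, giving −½ ln(0.5747) = 0.276954.
1 − 2Q = 0.9458, giving −¼ ln(0.9458) = 0.013931.
d = 0.276954 + 0.013931 = 0.290885.

0.291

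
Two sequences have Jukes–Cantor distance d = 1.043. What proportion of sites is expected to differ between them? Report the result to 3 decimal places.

0.563

p = (3/4)(1 − e^(−4d/3)) = 0.75 × (1 − e^(-1.390667)) = 0.75 × (1 − 0.248909) = 0.563318.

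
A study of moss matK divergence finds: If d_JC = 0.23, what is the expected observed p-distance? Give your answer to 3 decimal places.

p = (3/4)(1 − e^(−4d/3)) = 0.75 × (1 − e^(-0.306667)) = 0.75 × (1 − 0.735896) = 0.198078.

0.198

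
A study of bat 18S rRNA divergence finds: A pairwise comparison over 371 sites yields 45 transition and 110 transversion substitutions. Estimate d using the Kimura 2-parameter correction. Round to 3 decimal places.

0.612

P = 45/371 ≈ 0.121294 and Q = 110/371 ≈ 0.296496.
Under the Kimura two-parameter model, d = −½ ln(1 − 2P − Q) − ¼ ln(1 − 2Q).
1 − 2P − Q = 0.460916, giving −½ ln(0.460916) = 0.387270.
1 − 2Q = 0.407008, giving −¼ ln(0.407008) = 0.224731.
d = 0.387270 + 0.224731 = 0.612001.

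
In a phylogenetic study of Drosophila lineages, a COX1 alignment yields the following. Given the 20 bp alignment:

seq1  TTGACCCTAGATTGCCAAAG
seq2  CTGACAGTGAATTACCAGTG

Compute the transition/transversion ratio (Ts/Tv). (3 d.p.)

1.667

Transitions are A↔G and C↔T; transversions are all other mismatches.
Transitions: 5. Transversions: 3.
R = 5/3 = 1.666666… ≈ 1.667 (to 3 d.p.).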